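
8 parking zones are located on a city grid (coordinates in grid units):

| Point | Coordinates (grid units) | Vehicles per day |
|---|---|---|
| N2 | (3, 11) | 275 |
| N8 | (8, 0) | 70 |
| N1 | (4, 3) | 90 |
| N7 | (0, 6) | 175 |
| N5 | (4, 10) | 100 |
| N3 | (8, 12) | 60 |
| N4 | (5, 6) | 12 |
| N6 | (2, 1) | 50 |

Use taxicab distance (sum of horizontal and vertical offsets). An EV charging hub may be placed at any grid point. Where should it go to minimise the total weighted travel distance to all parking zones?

(3, 10)

Manhattan distance separates: Σwᵢ(|x−xᵢ|+|y−yᵢ|) = Σwᵢ|x−xᵢ| + Σwᵢ|y−yᵢ|, so x and y are optimised independently as 1-D weighted medians.
Total weight W = 832; half = 416.
x-coordinate, sorted with cumulative weight:
  x=0 (N7, w=175) cum 175
  x=2 (N6, w=50) cum 225
  x=3 (N2, w=275) cum 500  ← median
  x=4 (N1, w=90) cum 590
  x=4 (N5, w=100) cum 690
  x=5 (N4, w=12) cum 702
  x=8 (N8, w=70) cum 772
  x=8 (N3, w=60) cum 832
⇒ x* = 3
y-coordinate, sorted with cumulative weight:
  y=0 (N8, w=70) cum 70
  y=1 (N6, w=50) cum 120
  y=3 (N1, w=90) cum 210
  y=6 (N7, w=175) cum 385
  y=6 (N4, w=12) cum 397
  y=10 (N5, w=100) cum 497  ← median
  y=11 (N2, w=275) cum 772
  y=12 (N3, w=60) cum 832
⇒ y* = 10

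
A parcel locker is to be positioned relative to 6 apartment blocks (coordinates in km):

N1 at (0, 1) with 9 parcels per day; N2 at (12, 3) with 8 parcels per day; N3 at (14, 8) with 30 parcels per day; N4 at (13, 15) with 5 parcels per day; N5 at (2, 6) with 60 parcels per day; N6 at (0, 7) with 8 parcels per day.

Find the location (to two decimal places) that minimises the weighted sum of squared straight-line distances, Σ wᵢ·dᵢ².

(5.84, 6.37)

The minimiser of Σwᵢ‖p−pᵢ‖² is the weighted centroid p* = (Σwᵢpᵢ)/(Σwᵢ).
Σwᵢ = 120.
Σwᵢxᵢ = 9·0 + 8·12 + 30·14 + 5·13 + 60·2 + 8·0 = 701.
Σwᵢyᵢ = 9·1 + 8·3 + 30·8 + 5·15 + 60·6 + 8·7 = 764.
x* = 701/120 = 5.84, y* = 764/120 = 6.37.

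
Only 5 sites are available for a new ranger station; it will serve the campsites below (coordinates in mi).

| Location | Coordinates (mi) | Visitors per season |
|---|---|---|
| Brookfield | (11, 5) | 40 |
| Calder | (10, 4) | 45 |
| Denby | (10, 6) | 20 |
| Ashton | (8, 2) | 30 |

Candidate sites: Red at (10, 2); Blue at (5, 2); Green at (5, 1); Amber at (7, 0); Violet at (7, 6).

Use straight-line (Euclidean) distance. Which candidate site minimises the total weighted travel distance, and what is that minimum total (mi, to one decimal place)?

Red, total 356.5 mi

Total weighted distance at each candidate:
  Red (10, 2): total = 356.5
  Blue (5, 2): total = 728.7
  Green (5, 1): total = 787.1
  Amber (7, 0): total = 682.4
  Violet (7, 6): total = 510.9
Minimum is at Red with total 356.5 mi.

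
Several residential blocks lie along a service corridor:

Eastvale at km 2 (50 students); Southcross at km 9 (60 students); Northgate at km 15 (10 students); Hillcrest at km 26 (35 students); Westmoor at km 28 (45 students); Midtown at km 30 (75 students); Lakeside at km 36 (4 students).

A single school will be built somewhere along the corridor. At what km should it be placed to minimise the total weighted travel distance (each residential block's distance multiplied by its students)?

x = 26

For a sum of weighted absolute distances on a line, the optimum is the weighted median (not the mean). Total weight W = 279; half-weight = 139.5.
Sort by position and accumulate weight:
  km 2 (Eastvale, w=50) → cum 50
  km 9 (Southcross, w=60) → cum 110
  km 15 (Northgate, w=10) → cum 120
  km 26 (Hillcrest, w=35) → cum 155  ≥ 139.5 → median here
  km 28 (Westmoor, w=45) → cum 200
  km 30 (Midtown, w=75) → cum 275
  km 36 (Lakeside, w=4) → cum 279
Optimal location: km 26.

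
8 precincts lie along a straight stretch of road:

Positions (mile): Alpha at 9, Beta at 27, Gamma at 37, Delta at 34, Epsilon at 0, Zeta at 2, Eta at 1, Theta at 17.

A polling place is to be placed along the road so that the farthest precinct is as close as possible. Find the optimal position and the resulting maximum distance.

location 18.5, max distance 18.5

The 1-center on a line is the midpoint of the two extreme points: leftmost at 0, rightmost at 37.
Optimal location = (0 + 37)/2 = 18.5; maximum distance = (37 − 0)/2 = 18.5.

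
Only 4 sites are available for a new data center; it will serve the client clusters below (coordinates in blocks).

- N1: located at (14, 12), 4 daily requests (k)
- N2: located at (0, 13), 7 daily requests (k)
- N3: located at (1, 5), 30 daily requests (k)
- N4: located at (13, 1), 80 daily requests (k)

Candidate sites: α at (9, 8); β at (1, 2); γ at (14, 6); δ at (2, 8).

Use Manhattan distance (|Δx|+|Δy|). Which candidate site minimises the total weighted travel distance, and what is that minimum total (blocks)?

γ, total 1071 blocks

Total weighted distance at each candidate:
  α (9, 8): total = 1344
  β (1, 2): total = 1306
  γ (14, 6): total = 1071
  δ (2, 8): total = 1673
Minimum is at γ with total 1071 blocks.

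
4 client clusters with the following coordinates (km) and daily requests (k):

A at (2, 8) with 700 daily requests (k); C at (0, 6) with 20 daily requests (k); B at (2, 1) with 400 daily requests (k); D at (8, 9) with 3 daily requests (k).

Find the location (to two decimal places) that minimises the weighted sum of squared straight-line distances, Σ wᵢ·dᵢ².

The minimiser of Σwᵢ‖p−pᵢ‖² is the weighted centroid p* = (Σwᵢpᵢ)/(Σwᵢ).
Σwᵢ = 1123.
Σwᵢxᵢ = 700·2 + 20·0 + 400·2 + 3·8 = 2224.
Σwᵢyᵢ = 700·8 + 20·6 + 400·1 + 3·9 = 6147.
x* = 2224/1123 = 1.98, y* = 6147/1123 = 5.47.

(1.98, 5.47)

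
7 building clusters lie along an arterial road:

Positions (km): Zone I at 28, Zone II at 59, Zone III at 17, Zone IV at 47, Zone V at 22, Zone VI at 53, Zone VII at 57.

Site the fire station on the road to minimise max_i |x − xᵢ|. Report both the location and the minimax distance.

location 38, max distance 21

The 1-center on a line is the midpoint of the two extreme points: leftmost at 17, rightmost at 59.
Optimal location = (17 + 59)/2 = 38; maximum distance = (59 − 17)/2 = 21.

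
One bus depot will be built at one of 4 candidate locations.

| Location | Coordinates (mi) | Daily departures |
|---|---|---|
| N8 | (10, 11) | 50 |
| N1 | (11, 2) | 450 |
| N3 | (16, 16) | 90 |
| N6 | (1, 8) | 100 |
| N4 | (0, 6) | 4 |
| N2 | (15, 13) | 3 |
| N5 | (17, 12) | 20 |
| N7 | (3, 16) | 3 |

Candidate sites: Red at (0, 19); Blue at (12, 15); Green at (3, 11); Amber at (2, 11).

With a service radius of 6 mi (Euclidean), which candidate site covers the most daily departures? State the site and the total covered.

Coverage radius r = 6 mi; a point is covered iff (Δx)²+(Δy)² ≤ 6² = 36.
  Red (0, 19): covers {N7} → 3
  Blue (12, 15): covers {N8, N3, N2, N5} → 163
  Green (3, 11): covers {N6, N4, N7} → 107
  Amber (2, 11): covers {N6, N4, N7} → 107
Maximum coverage at Blue: 163 daily departures.

Blue, covering 163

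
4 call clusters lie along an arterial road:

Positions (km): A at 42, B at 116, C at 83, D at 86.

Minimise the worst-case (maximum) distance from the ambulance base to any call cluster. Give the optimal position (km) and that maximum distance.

The 1-center on a line is the midpoint of the two extreme points: leftmost at 42, rightmost at 116.
Optimal location = (42 + 116)/2 = 79; maximum distance = (116 − 42)/2 = 37.

location 79, max distance 37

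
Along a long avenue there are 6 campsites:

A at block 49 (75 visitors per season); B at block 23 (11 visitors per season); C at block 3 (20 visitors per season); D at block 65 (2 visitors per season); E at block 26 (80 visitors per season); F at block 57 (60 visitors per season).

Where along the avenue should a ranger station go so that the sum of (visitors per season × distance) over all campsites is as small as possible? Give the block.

x = 49

For a sum of weighted absolute distances on a line, the optimum is the weighted median (not the mean). Total weight W = 248; half-weight = 124.
Sort by position and accumulate weight:
  block 3 (C, w=20) → cum 20
  block 23 (B, w=11) → cum 31
  block 26 (E, w=80) → cum 111
  block 49 (A, w=75) → cum 186  ≥ 124 → median here
  block 57 (F, w=60) → cum 246
  block 65 (D, w=2) → cum 248
Optimal location: block 49.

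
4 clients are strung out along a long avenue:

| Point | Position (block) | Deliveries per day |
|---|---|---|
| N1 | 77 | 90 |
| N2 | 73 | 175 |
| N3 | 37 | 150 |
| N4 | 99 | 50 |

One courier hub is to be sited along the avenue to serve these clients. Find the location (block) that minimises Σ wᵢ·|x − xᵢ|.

x = 73

For a sum of weighted absolute distances on a line, the optimum is the weighted median (not the mean). Total weight W = 465; half-weight = 232.5.
Sort by position and accumulate weight:
  block 37 (N3, w=150) → cum 150
  block 73 (N2, w=175) → cum 325  ≥ 232.5 → median here
  block 77 (N1, w=90) → cum 415
  block 99 (N4, w=50) → cum 465
Optimal location: block 73.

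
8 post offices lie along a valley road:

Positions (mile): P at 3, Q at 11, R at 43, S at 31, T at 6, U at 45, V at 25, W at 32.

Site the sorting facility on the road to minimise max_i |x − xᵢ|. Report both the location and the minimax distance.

location 24, max distance 21

The 1-center on a line is the midpoint of the two extreme points: leftmost at 3, rightmost at 45.
Optimal location = (3 + 45)/2 = 24; maximum distance = (45 − 3)/2 = 21.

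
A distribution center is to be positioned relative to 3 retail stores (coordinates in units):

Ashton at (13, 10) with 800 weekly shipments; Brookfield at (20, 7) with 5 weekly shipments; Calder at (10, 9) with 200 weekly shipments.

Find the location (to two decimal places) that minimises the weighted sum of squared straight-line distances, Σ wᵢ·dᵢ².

The minimiser of Σwᵢ‖p−pᵢ‖² is the weighted centroid p* = (Σwᵢpᵢ)/(Σwᵢ).
Σwᵢ = 1005.
Σwᵢxᵢ = 800·13 + 5·20 + 200·10 = 12500.
Σwᵢyᵢ = 800·10 + 5·7 + 200·9 = 9835.
x* = 12500/1005 = 12.44, y* = 9835/1005 = 9.79.

(12.44, 9.79)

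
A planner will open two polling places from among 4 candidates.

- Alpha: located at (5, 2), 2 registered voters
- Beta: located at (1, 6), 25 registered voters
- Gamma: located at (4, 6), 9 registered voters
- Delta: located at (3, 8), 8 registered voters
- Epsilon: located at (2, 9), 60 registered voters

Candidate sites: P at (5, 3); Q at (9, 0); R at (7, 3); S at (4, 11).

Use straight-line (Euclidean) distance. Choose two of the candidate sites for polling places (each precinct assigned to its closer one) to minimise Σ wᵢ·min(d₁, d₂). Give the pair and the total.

Evaluate every pair (each demand assigned to the nearer of the two):
  {P, S}: total = 350.5
  {R, S}: total = 383.4
  {Q, S}: total = 394.7
  {P, Q}: total = 601.0
  {P, R}: total = 601.0
  {Q, R}: total = 730.2
Best pair: {P, S} with total 350.5.

{P, S}, total 350.5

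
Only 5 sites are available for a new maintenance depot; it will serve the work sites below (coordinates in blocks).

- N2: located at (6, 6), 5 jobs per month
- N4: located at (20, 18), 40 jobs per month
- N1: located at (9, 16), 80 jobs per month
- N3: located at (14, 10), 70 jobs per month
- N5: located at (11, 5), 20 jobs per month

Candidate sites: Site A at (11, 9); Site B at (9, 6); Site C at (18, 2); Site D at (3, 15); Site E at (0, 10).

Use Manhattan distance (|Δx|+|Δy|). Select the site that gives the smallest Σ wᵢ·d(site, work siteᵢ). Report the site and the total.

Total weighted distance at each candidate:
  Site A (11, 9): total = 1840
  Site B (9, 6): total = 2425
  Site C (18, 2): total = 3680
  Site D (3, 15): total = 2900
  Site E (0, 10): total = 3670
Minimum is at Site A with total 1840 blocks.

Site A, total 1840 blocks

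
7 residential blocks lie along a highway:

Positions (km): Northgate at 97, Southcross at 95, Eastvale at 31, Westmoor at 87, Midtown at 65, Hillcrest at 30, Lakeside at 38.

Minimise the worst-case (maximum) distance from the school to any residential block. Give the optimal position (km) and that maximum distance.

The 1-center on a line is the midpoint of the two extreme points: leftmost at 30, rightmost at 97.
Optimal location = (30 + 97)/2 = 63.5; maximum distance = (97 − 30)/2 = 33.5.

location 63.5, max distance 33.5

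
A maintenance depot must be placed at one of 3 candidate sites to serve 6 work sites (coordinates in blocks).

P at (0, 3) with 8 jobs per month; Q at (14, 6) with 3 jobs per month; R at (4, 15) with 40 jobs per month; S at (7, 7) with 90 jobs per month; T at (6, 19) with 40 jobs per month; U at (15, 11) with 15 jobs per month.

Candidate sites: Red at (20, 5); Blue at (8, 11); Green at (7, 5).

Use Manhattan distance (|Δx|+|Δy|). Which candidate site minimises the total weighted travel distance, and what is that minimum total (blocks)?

Total weighted distance at each candidate:
  Red (20, 5): total = 3872
  Blue (8, 11): total = 1436
  Green (7, 5): total = 1606
Minimum is at Blue with total 1436 blocks.

Blue, total 1436 blocks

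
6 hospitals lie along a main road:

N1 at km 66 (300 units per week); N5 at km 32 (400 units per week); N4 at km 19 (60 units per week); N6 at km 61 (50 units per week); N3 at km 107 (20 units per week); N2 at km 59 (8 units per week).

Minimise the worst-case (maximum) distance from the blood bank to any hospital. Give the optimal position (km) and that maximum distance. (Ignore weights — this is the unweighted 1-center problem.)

The 1-center on a line is the midpoint of the two extreme points: leftmost at 19, rightmost at 107.
Optimal location = (19 + 107)/2 = 63; maximum distance = (107 − 19)/2 = 44.

location 63, max distance 44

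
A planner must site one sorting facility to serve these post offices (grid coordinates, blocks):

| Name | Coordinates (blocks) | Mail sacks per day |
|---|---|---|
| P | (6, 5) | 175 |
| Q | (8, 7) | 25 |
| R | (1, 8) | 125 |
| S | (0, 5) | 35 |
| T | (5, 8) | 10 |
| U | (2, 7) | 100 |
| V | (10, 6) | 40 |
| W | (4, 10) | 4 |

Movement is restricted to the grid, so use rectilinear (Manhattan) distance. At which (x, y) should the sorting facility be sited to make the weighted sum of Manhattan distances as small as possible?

(2, 7)

Manhattan distance separates: Σwᵢ(|x−xᵢ|+|y−yᵢ|) = Σwᵢ|x−xᵢ| + Σwᵢ|y−yᵢ|, so x and y are optimised independently as 1-D weighted medians.
Total weight W = 514; half = 257.
x-coordinate, sorted with cumulative weight:
  x=0 (S, w=35) cum 35
  x=1 (R, w=125) cum 160
  x=2 (U, w=100) cum 260  ← median
  x=4 (W, w=4) cum 264
  x=5 (T, w=10) cum 274
  x=6 (P, w=175) cum 449
  x=8 (Q, w=25) cum 474
  x=10 (V, w=40) cum 514
⇒ x* = 2
y-coordinate, sorted with cumulative weight:
  y=5 (P, w=175) cum 175
  y=5 (S, w=35) cum 210
  y=6 (V, w=40) cum 250
  y=7 (Q, w=25) cum 275  ← median
  y=7 (U, w=100) cum 375
  y=8 (R, w=125) cum 500
  y=8 (T, w=10) cum 510
  y=10 (W, w=4) cum 514
⇒ y* = 7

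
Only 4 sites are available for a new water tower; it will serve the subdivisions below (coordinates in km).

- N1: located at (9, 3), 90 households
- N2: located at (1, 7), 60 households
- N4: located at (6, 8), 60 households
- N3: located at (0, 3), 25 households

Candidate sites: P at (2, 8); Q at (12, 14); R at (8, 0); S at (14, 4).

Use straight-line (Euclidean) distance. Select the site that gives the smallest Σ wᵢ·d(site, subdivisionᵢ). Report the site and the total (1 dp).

P, total 1233.7 km

Total weighted distance at each candidate:
  P (2, 8): total = 1233.7
  Q (12, 14): total = 2724.5
  R (8, 0): total = 1586.9
  S (14, 4): total = 2147.0
Minimum is at P with total 1233.7 km.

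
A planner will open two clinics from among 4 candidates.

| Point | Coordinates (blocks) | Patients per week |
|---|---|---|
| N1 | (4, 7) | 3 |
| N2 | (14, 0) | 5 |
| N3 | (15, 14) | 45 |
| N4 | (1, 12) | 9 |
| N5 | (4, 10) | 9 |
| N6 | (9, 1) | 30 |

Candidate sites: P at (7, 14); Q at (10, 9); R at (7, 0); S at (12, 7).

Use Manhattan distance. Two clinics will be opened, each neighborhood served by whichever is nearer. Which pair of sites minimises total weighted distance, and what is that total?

{P, R}, total 650

Evaluate every pair (each demand assigned to the nearer of the two):
  {P, R}: total = 650
  {Q, R}: total = 770
  {P, S}: total = 834
  {R, S}: total = 842
  {P, Q}: total = 854
  {Q, S}: total = 960
Best pair: {P, R} with total 650.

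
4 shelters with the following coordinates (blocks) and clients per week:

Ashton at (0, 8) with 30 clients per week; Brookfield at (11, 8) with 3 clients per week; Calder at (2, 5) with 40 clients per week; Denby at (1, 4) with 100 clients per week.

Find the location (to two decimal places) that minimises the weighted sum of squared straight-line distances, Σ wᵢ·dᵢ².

The minimiser of Σwᵢ‖p−pᵢ‖² is the weighted centroid p* = (Σwᵢpᵢ)/(Σwᵢ).
Σwᵢ = 173.
Σwᵢxᵢ = 30·0 + 3·11 + 40·2 + 100·1 = 213.
Σwᵢyᵢ = 30·8 + 3·8 + 40·5 + 100·4 = 864.
x* = 213/173 = 1.23, y* = 864/173 = 4.99.

(1.23, 4.99)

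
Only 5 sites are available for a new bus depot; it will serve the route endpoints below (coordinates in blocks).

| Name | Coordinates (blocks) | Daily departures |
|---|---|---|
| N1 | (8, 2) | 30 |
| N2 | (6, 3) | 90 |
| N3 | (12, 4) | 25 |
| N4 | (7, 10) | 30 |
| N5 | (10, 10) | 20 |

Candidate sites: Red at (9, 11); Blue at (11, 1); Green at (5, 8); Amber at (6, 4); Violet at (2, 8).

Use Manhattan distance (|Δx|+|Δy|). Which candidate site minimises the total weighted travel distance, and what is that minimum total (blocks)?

Total weighted distance at each candidate:
  Red (9, 11): total = 1670
  Blue (11, 1): total = 1440
  Green (5, 8): total = 1345
  Amber (6, 4): total = 770
  Violet (2, 8): total = 1930
Minimum is at Amber with total 770 blocks.

Amber, total 770 blocks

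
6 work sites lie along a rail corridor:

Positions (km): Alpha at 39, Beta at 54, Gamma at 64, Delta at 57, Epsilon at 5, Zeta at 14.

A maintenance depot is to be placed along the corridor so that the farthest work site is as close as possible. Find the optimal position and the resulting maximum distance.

location 34.5, max distance 29.5

The 1-center on a line is the midpoint of the two extreme points: leftmost at 5, rightmost at 64.
Optimal location = (5 + 64)/2 = 34.5; maximum distance = (64 − 5)/2 = 29.5.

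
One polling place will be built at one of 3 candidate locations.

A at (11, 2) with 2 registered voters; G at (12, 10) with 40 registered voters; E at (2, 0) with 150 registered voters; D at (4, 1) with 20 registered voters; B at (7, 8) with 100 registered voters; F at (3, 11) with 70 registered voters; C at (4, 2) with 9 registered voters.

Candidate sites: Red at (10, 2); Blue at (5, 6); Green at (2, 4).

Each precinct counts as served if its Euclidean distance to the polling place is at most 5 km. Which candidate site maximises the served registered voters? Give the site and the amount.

Coverage radius r = 5 km; a point is covered iff (Δx)²+(Δy)² ≤ 5² = 25.
  Red (10, 2): covers {A} → 2
  Blue (5, 6): covers {B, C} → 109
  Green (2, 4): covers {E, D, C} → 179
Maximum coverage at Green: 179 registered voters.

Green, covering 179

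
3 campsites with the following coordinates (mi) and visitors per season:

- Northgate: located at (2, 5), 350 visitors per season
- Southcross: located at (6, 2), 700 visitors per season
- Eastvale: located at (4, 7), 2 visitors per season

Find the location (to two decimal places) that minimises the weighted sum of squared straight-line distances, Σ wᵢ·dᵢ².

(4.67, 3.01)

The minimiser of Σwᵢ‖p−pᵢ‖² is the weighted centroid p* = (Σwᵢpᵢ)/(Σwᵢ).
Σwᵢ = 1052.
Σwᵢxᵢ = 350·2 + 700·6 + 2·4 = 4908.
Σwᵢyᵢ = 350·5 + 700·2 + 2·7 = 3164.
x* = 4908/1052 = 4.67, y* = 3164/1052 = 3.01.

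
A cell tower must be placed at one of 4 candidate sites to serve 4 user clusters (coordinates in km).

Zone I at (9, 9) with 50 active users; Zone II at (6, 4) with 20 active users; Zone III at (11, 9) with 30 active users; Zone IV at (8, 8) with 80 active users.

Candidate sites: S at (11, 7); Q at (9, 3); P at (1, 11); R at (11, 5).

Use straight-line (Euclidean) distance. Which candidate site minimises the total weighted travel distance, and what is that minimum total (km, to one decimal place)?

Total weighted distance at each candidate:
  S (11, 7): total = 571.0
  Q (9, 3): total = 960.9
  P (1, 11): total = 1499.6
  R (11, 5): total = 785.0
Minimum is at S with total 571.0 km.

S, total 571.0 km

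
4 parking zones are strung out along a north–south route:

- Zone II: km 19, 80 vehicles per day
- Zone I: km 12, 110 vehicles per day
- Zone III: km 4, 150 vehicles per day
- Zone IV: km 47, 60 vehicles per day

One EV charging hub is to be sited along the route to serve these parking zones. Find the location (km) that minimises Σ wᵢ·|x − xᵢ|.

x = 12

For a sum of weighted absolute distances on a line, the optimum is the weighted median (not the mean). Total weight W = 400; half-weight = 200.
Sort by position and accumulate weight:
  km 4 (Zone III, w=150) → cum 150
  km 12 (Zone I, w=110) → cum 260  ≥ 200 → median here
  km 19 (Zone II, w=80) → cum 340
  km 47 (Zone IV, w=60) → cum 400
Optimal location: km 12.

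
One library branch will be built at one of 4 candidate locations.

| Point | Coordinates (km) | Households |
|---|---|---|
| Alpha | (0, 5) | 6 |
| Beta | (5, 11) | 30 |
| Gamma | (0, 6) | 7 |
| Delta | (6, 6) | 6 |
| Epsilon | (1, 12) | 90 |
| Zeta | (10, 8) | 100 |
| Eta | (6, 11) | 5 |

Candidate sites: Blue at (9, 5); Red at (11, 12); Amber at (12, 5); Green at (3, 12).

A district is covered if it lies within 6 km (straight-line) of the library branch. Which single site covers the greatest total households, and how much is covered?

Green, covering 125

Coverage radius r = 6 km; a point is covered iff (Δx)²+(Δy)² ≤ 6² = 36.
  Blue (9, 5): covers {Delta, Zeta} → 106
  Red (11, 12): covers {Zeta, Eta} → 105
  Amber (12, 5): covers {Zeta} → 100
  Green (3, 12): covers {Beta, Epsilon, Eta} → 125
Maximum coverage at Green: 125 households.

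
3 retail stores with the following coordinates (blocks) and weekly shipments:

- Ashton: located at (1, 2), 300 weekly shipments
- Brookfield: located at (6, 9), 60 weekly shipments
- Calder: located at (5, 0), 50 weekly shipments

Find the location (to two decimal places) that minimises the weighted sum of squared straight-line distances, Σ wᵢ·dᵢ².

The minimiser of Σwᵢ‖p−pᵢ‖² is the weighted centroid p* = (Σwᵢpᵢ)/(Σwᵢ).
Σwᵢ = 410.
Σwᵢxᵢ = 300·1 + 60·6 + 50·5 = 910.
Σwᵢyᵢ = 300·2 + 60·9 + 50·0 = 1140.
x* = 910/410 = 2.22, y* = 1140/410 = 2.78.

(2.22, 2.78)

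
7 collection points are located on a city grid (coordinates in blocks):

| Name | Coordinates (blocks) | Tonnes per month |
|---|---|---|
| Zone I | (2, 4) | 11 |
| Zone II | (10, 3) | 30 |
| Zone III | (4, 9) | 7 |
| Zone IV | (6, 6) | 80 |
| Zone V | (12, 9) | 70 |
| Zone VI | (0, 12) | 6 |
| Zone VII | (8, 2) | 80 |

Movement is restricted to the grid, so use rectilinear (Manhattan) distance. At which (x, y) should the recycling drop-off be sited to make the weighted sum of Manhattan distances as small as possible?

Manhattan distance separates: Σwᵢ(|x−xᵢ|+|y−yᵢ|) = Σwᵢ|x−xᵢ| + Σwᵢ|y−yᵢ|, so x and y are optimised independently as 1-D weighted medians.
Total weight W = 284; half = 142.
x-coordinate, sorted with cumulative weight:
  x=0 (Zone VI, w=6) cum 6
  x=2 (Zone I, w=11) cum 17
  x=4 (Zone III, w=7) cum 24
  x=6 (Zone IV, w=80) cum 104
  x=8 (Zone VII, w=80) cum 184  ← median
  x=10 (Zone II, w=30) cum 214
  x=12 (Zone V, w=70) cum 284
⇒ x* = 8
y-coordinate, sorted with cumulative weight:
  y=2 (Zone VII, w=80) cum 80
  y=3 (Zone II, w=30) cum 110
  y=4 (Zone I, w=11) cum 121
  y=6 (Zone IV, w=80) cum 201  ← median
  y=9 (Zone III, w=7) cum 208
  y=9 (Zone V, w=70) cum 278
  y=12 (Zone VI, w=6) cum 284
⇒ y* = 6

(8, 6)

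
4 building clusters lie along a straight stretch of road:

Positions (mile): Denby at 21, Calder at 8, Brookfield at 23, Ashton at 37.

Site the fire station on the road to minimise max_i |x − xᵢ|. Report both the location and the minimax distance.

location 22.5, max distance 14.5

The 1-center on a line is the midpoint of the two extreme points: leftmost at 8, rightmost at 37.
Optimal location = (8 + 37)/2 = 22.5; maximum distance = (37 − 8)/2 = 14.5.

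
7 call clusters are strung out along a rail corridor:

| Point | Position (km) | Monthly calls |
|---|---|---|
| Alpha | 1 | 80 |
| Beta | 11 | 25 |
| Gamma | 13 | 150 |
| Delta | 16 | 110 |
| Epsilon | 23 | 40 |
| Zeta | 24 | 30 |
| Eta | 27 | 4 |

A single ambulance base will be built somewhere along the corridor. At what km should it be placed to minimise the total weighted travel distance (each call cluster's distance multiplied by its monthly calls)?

x = 13

For a sum of weighted absolute distances on a line, the optimum is the weighted median (not the mean). Total weight W = 439; half-weight = 219.5.
Sort by position and accumulate weight:
  km 1 (Alpha, w=80) → cum 80
  km 11 (Beta, w=25) → cum 105
  km 13 (Gamma, w=150) → cum 255  ≥ 219.5 → median here
  km 16 (Delta, w=110) → cum 365
  km 23 (Epsilon, w=40) → cum 405
  km 24 (Zeta, w=30) → cum 435
  km 27 (Eta, w=4) → cum 439
Optimal location: km 13.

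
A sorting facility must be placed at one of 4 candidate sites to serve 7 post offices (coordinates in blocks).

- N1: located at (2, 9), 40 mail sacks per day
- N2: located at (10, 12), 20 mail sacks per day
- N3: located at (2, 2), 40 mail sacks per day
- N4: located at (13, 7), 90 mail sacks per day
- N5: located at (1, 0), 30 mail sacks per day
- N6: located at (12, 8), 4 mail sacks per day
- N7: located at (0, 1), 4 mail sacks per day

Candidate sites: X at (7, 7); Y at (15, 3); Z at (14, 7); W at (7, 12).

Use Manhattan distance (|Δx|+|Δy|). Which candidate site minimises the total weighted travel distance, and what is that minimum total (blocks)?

X, total 1846 blocks

Total weighted distance at each candidate:
  X (7, 7): total = 1846
  Y (15, 3): total = 2750
  Z (14, 7): total = 2202
  W (7, 12): total = 2618
Minimum is at X with total 1846 blocks.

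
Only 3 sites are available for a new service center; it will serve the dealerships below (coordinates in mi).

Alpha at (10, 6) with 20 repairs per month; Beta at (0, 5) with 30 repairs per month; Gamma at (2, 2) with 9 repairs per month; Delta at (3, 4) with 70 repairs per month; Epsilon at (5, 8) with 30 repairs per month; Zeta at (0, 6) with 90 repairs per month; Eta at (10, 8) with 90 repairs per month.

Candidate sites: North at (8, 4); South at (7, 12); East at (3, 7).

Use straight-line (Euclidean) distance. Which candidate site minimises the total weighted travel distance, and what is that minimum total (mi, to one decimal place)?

East, total 1493.6 mi

Total weighted distance at each candidate:
  North (8, 4): total = 2000.0
  South (7, 12): total = 2571.8
  East (3, 7): total = 1493.6
Minimum is at East with total 1493.6 mi.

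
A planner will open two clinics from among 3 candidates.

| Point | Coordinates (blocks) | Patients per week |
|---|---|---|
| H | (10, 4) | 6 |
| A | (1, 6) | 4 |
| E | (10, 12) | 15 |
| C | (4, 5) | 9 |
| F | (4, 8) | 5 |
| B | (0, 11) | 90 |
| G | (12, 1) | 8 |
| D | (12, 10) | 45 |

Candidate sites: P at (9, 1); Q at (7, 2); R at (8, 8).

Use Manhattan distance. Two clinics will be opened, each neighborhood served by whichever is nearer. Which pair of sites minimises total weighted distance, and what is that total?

Evaluate every pair (each demand assigned to the nearer of the two):
  {P, R}: total = 1517
  {Q, R}: total = 1538
  {P, Q}: total = 2347
Best pair: {P, R} with total 1517.

{P, R}, total 1517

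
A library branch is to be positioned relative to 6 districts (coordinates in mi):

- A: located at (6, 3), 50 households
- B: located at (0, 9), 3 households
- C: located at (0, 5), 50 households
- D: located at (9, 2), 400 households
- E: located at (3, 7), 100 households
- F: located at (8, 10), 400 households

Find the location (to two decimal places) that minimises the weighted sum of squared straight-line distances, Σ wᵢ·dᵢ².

The minimiser of Σwᵢ‖p−pᵢ‖² is the weighted centroid p* = (Σwᵢpᵢ)/(Σwᵢ).
Σwᵢ = 1003.
Σwᵢxᵢ = 50·6 + 3·0 + 50·0 + 400·9 + 100·3 + 400·8 = 7400.
Σwᵢyᵢ = 50·3 + 3·9 + 50·5 + 400·2 + 100·7 + 400·10 = 5927.
x* = 7400/1003 = 7.38, y* = 5927/1003 = 5.91.

(7.38, 5.91)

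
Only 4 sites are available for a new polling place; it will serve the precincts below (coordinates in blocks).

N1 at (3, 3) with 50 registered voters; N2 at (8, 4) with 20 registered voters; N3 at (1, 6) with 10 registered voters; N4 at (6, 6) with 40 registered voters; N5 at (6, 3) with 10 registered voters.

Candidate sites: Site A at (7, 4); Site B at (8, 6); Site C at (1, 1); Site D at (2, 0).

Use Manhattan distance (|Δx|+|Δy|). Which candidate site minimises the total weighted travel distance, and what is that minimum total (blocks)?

Site A, total 490 blocks

Total weighted distance at each candidate:
  Site A (7, 4): total = 490
  Site B (8, 6): total = 640
  Site C (1, 1): total = 920
  Site D (2, 0): total = 940
Minimum is at Site A with total 490 blocks.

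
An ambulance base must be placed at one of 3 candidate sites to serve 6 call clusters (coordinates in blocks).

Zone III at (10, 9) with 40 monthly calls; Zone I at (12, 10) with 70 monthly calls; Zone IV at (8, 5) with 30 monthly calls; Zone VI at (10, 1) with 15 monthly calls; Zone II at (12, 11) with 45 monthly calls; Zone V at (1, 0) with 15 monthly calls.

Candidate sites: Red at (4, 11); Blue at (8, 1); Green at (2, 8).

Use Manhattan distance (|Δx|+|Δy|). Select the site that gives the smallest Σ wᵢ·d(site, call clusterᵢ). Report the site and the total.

Total weighted distance at each candidate:
  Red (4, 11): total = 2060
  Blue (8, 1): total = 2210
  Green (2, 8): total = 2415
Minimum is at Red with total 2060 blocks.

Red, total 2060 blocks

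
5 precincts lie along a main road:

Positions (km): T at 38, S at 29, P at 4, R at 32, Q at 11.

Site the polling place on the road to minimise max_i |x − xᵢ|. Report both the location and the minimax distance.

The 1-center on a line is the midpoint of the two extreme points: leftmost at 4, rightmost at 38.
Optimal location = (4 + 38)/2 = 21; maximum distance = (38 − 4)/2 = 17.

location 21, max distance 17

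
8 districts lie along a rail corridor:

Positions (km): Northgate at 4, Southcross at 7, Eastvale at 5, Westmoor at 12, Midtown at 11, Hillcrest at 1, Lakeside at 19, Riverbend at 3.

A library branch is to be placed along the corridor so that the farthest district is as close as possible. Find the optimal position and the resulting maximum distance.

The 1-center on a line is the midpoint of the two extreme points: leftmost at 1, rightmost at 19.
Optimal location = (1 + 19)/2 = 10; maximum distance = (19 − 1)/2 = 9.

location 10, max distance 9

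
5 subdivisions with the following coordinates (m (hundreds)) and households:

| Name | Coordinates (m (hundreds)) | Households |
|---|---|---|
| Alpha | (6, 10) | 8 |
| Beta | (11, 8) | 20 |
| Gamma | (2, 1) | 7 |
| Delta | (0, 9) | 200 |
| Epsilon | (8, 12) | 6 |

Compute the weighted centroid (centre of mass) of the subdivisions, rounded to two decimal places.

(1.37, 8.79)

The minimiser of Σwᵢ‖p−pᵢ‖² is the weighted centroid p* = (Σwᵢpᵢ)/(Σwᵢ).
Σwᵢ = 241.
Σwᵢxᵢ = 8·6 + 20·11 + 7·2 + 200·0 + 6·8 = 330.
Σwᵢyᵢ = 8·10 + 20·8 + 7·1 + 200·9 + 6·12 = 2119.
x* = 330/241 = 1.37, y* = 2119/241 = 8.79.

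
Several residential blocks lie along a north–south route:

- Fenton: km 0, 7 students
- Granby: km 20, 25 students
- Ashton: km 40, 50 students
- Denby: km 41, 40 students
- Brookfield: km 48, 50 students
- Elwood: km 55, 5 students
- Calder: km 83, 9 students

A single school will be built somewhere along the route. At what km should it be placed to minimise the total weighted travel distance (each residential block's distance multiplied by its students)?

x = 41

For a sum of weighted absolute distances on a line, the optimum is the weighted median (not the mean). Total weight W = 186; half-weight = 93.
Sort by position and accumulate weight:
  km 0 (Fenton, w=7) → cum 7
  km 20 (Granby, w=25) → cum 32
  km 40 (Ashton, w=50) → cum 82
  km 41 (Denby, w=40) → cum 122  ≥ 93 → median here
  km 48 (Brookfield, w=50) → cum 172
  km 55 (Elwood, w=5) → cum 177
  km 83 (Calder, w=9) → cum 186
Optimal location: km 41.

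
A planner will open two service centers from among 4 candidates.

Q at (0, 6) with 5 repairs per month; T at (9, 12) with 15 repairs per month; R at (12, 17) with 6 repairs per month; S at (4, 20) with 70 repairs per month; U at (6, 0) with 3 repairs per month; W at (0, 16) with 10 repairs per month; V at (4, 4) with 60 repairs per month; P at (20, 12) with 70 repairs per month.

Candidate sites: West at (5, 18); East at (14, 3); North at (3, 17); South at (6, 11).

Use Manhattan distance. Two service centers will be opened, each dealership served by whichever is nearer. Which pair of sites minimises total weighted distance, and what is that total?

Evaluate every pair (each demand assigned to the nearer of the two):
  {West, South}: total = 2066
  {North, South}: total = 2112
  {West, East}: total = 2306
  {East, North}: total = 2352
  {East, South}: total = 2690
  {West, North}: total = 2885
Best pair: {West, South} with total 2066.

{West, South}, total 2066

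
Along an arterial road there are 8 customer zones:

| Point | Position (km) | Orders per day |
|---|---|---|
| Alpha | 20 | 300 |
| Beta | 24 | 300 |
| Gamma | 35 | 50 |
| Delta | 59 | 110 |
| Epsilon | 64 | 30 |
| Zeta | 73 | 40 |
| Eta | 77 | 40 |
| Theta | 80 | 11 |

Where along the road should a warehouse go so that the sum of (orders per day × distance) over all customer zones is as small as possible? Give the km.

For a sum of weighted absolute distances on a line, the optimum is the weighted median (not the mean). Total weight W = 881; half-weight = 440.5.
Sort by position and accumulate weight:
  km 20 (Alpha, w=300) → cum 300
  km 24 (Beta, w=300) → cum 600  ≥ 440.5 → median here
  km 35 (Gamma, w=50) → cum 650
  km 59 (Delta, w=110) → cum 760
  km 64 (Epsilon, w=30) → cum 790
  km 73 (Zeta, w=40) → cum 830
  km 77 (Eta, w=40) → cum 870
  km 80 (Theta, w=11) → cum 881
Optimal location: km 24.

x = 24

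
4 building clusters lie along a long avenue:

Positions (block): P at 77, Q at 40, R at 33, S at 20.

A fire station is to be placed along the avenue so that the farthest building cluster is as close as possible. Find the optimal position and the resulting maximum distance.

location 48.5, max distance 28.5

The 1-center on a line is the midpoint of the two extreme points: leftmost at 20, rightmost at 77.
Optimal location = (20 + 77)/2 = 48.5; maximum distance = (77 − 20)/2 = 28.5.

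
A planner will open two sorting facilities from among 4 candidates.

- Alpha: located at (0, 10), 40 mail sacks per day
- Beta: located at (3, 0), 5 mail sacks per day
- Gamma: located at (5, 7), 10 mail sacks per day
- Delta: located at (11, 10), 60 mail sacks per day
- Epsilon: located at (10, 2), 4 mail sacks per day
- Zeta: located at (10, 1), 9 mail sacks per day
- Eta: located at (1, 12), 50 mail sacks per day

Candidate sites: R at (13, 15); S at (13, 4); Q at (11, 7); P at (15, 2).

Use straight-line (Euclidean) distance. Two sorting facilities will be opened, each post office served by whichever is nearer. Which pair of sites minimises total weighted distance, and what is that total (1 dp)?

Evaluate every pair (each demand assigned to the nearer of the two):
  {S, Q}: total = 1360.8
  {Q, P}: total = 1374.1
  {R, Q}: total = 1383.4
  {R, S}: total = 1690.6
  {R, P}: total = 1737.2
  {S, P}: total = 1865.2
Best pair: {S, Q} with total 1360.8.

{S, Q}, total 1360.8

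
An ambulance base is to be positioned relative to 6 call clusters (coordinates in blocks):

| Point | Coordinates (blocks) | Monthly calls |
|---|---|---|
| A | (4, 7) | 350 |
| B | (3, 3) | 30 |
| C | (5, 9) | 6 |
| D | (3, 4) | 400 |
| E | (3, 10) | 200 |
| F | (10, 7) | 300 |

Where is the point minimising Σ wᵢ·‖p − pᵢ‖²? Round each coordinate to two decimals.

The minimiser of Σwᵢ‖p−pᵢ‖² is the weighted centroid p* = (Σwᵢpᵢ)/(Σwᵢ).
Σwᵢ = 1286.
Σwᵢxᵢ = 350·4 + 30·3 + 6·5 + 400·3 + 200·3 + 300·10 = 6320.
Σwᵢyᵢ = 350·7 + 30·3 + 6·9 + 400·4 + 200·10 + 300·7 = 8294.
x* = 6320/1286 = 4.91, y* = 8294/1286 = 6.45.

(4.91, 6.45)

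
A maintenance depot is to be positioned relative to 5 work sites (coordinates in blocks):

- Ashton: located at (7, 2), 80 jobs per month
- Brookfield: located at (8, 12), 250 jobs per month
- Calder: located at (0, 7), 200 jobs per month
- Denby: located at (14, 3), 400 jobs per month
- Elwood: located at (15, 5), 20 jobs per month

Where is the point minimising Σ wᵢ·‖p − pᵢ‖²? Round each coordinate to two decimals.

(8.91, 6.17)

The minimiser of Σwᵢ‖p−pᵢ‖² is the weighted centroid p* = (Σwᵢpᵢ)/(Σwᵢ).
Σwᵢ = 950.
Σwᵢxᵢ = 80·7 + 250·8 + 200·0 + 400·14 + 20·15 = 8460.
Σwᵢyᵢ = 80·2 + 250·12 + 200·7 + 400·3 + 20·5 = 5860.
x* = 8460/950 = 8.91, y* = 5860/950 = 6.17.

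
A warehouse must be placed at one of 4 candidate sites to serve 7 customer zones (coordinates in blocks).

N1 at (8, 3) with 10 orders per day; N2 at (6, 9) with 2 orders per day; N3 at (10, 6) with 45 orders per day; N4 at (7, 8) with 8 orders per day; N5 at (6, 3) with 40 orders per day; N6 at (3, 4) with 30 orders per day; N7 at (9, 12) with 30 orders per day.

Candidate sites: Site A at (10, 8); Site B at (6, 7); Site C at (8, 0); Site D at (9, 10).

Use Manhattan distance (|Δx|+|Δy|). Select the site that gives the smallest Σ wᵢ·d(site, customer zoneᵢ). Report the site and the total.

Site B, total 885 blocks

Total weighted distance at each candidate:
  Site A (10, 8): total = 1034
  Site B (6, 7): total = 885
  Site C (8, 0): total = 1344
  Site D (9, 10): total = 1165
Minimum is at Site B with total 885 blocks.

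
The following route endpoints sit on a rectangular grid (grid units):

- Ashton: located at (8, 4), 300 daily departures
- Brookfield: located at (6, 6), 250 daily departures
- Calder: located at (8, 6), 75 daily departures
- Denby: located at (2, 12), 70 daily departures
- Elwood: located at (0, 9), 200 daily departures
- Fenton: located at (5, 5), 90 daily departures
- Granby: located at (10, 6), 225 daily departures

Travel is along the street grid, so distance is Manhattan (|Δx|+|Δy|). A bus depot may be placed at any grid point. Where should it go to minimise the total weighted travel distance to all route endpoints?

(6, 6)

Manhattan distance separates: Σwᵢ(|x−xᵢ|+|y−yᵢ|) = Σwᵢ|x−xᵢ| + Σwᵢ|y−yᵢ|, so x and y are optimised independently as 1-D weighted medians.
Total weight W = 1210; half = 605.
x-coordinate, sorted with cumulative weight:
  x=0 (Elwood, w=200) cum 200
  x=2 (Denby, w=70) cum 270
  x=5 (Fenton, w=90) cum 360
  x=6 (Brookfield, w=250) cum 610  ← median
  x=8 (Ashton, w=300) cum 910
  x=8 (Calder, w=75) cum 985
  x=10 (Granby, w=225) cum 1210
⇒ x* = 6
y-coordinate, sorted with cumulative weight:
  y=4 (Ashton, w=300) cum 300
  y=5 (Fenton, w=90) cum 390
  y=6 (Brookfield, w=250) cum 640  ← median
  y=6 (Calder, w=75) cum 715
  y=6 (Granby, w=225) cum 940
  y=9 (Elwood, w=200) cum 1140
  y=12 (Denby, w=70) cum 1210
⇒ y* = 6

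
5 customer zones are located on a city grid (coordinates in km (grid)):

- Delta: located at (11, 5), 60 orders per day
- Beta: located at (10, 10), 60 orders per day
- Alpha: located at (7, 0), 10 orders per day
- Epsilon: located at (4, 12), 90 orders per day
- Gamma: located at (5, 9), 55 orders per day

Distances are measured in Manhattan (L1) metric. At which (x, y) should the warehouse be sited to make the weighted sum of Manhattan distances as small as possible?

Manhattan distance separates: Σwᵢ(|x−xᵢ|+|y−yᵢ|) = Σwᵢ|x−xᵢ| + Σwᵢ|y−yᵢ|, so x and y are optimised independently as 1-D weighted medians.
Total weight W = 275; half = 137.5.
x-coordinate, sorted with cumulative weight:
  x=4 (Epsilon, w=90) cum 90
  x=5 (Gamma, w=55) cum 145  ← median
  x=7 (Alpha, w=10) cum 155
  x=10 (Beta, w=60) cum 215
  x=11 (Delta, w=60) cum 275
⇒ x* = 5
y-coordinate, sorted with cumulative weight:
  y=0 (Alpha, w=10) cum 10
  y=5 (Delta, w=60) cum 70
  y=9 (Gamma, w=55) cum 125
  y=10 (Beta, w=60) cum 185  ← median
  y=12 (Epsilon, w=90) cum 275
⇒ y* = 10

(5, 10)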